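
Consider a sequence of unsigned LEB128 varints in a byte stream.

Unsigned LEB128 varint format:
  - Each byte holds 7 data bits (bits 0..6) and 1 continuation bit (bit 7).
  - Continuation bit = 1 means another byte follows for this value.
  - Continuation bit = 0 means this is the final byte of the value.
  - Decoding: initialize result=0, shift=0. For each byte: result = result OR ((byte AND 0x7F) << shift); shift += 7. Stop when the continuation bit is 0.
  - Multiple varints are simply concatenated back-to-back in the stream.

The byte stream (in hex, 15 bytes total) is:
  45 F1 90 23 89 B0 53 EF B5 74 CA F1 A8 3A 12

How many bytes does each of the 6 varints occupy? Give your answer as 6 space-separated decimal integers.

Answer: 1 3 3 3 4 1

Derivation:
  byte[0]=0x45 cont=0 payload=0x45=69: acc |= 69<<0 -> acc=69 shift=7 [end]
Varint 1: bytes[0:1] = 45 -> value 69 (1 byte(s))
  byte[1]=0xF1 cont=1 payload=0x71=113: acc |= 113<<0 -> acc=113 shift=7
  byte[2]=0x90 cont=1 payload=0x10=16: acc |= 16<<7 -> acc=2161 shift=14
  byte[3]=0x23 cont=0 payload=0x23=35: acc |= 35<<14 -> acc=575601 shift=21 [end]
Varint 2: bytes[1:4] = F1 90 23 -> value 575601 (3 byte(s))
  byte[4]=0x89 cont=1 payload=0x09=9: acc |= 9<<0 -> acc=9 shift=7
  byte[5]=0xB0 cont=1 payload=0x30=48: acc |= 48<<7 -> acc=6153 shift=14
  byte[6]=0x53 cont=0 payload=0x53=83: acc |= 83<<14 -> acc=1366025 shift=21 [end]
Varint 3: bytes[4:7] = 89 B0 53 -> value 1366025 (3 byte(s))
  byte[7]=0xEF cont=1 payload=0x6F=111: acc |= 111<<0 -> acc=111 shift=7
  byte[8]=0xB5 cont=1 payload=0x35=53: acc |= 53<<7 -> acc=6895 shift=14
  byte[9]=0x74 cont=0 payload=0x74=116: acc |= 116<<14 -> acc=1907439 shift=21 [end]
Varint 4: bytes[7:10] = EF B5 74 -> value 1907439 (3 byte(s))
  byte[10]=0xCA cont=1 payload=0x4A=74: acc |= 74<<0 -> acc=74 shift=7
  byte[11]=0xF1 cont=1 payload=0x71=113: acc |= 113<<7 -> acc=14538 shift=14
  byte[12]=0xA8 cont=1 payload=0x28=40: acc |= 40<<14 -> acc=669898 shift=21
  byte[13]=0x3A cont=0 payload=0x3A=58: acc |= 58<<21 -> acc=122304714 shift=28 [end]
Varint 5: bytes[10:14] = CA F1 A8 3A -> value 122304714 (4 byte(s))
  byte[14]=0x12 cont=0 payload=0x12=18: acc |= 18<<0 -> acc=18 shift=7 [end]
Varint 6: bytes[14:15] = 12 -> value 18 (1 byte(s))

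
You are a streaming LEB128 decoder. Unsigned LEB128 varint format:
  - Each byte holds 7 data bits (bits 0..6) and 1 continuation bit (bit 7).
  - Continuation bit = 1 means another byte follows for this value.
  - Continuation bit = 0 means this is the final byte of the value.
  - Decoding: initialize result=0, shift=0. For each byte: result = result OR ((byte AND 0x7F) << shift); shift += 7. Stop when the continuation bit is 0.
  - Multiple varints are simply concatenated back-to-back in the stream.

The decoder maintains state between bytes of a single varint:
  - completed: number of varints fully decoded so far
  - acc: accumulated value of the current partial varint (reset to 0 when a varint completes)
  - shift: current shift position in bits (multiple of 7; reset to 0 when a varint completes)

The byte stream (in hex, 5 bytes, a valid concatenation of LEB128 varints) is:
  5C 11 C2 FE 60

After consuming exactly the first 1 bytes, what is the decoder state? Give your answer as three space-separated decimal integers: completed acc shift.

byte[0]=0x5C cont=0 payload=0x5C: varint #1 complete (value=92); reset -> completed=1 acc=0 shift=0

Answer: 1 0 0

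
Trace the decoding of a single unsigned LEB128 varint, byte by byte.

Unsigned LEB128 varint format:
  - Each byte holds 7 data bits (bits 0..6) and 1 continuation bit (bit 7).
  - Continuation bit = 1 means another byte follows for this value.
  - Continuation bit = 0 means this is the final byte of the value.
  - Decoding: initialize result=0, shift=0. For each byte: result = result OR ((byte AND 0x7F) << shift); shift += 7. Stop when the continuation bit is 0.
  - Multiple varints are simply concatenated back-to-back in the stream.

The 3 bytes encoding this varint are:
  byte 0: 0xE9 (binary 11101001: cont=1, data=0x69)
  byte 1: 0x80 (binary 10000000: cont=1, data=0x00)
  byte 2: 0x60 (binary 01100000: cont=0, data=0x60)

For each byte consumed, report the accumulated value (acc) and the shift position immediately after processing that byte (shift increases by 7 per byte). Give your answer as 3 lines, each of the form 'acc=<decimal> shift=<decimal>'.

byte 0=0xE9: payload=0x69=105, contrib = 105<<0 = 105; acc -> 105, shift -> 7
byte 1=0x80: payload=0x00=0, contrib = 0<<7 = 0; acc -> 105, shift -> 14
byte 2=0x60: payload=0x60=96, contrib = 96<<14 = 1572864; acc -> 1572969, shift -> 21

Answer: acc=105 shift=7
acc=105 shift=14
acc=1572969 shift=21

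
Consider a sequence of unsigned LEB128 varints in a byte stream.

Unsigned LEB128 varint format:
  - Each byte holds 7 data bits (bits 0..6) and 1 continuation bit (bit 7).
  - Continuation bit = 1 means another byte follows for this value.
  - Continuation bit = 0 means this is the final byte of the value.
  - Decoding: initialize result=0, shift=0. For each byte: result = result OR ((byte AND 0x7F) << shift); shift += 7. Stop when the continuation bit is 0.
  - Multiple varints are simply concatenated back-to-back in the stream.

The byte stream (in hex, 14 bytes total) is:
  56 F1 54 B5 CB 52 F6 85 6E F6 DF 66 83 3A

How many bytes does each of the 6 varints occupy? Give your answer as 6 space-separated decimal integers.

Answer: 1 2 3 3 3 2

Derivation:
  byte[0]=0x56 cont=0 payload=0x56=86: acc |= 86<<0 -> acc=86 shift=7 [end]
Varint 1: bytes[0:1] = 56 -> value 86 (1 byte(s))
  byte[1]=0xF1 cont=1 payload=0x71=113: acc |= 113<<0 -> acc=113 shift=7
  byte[2]=0x54 cont=0 payload=0x54=84: acc |= 84<<7 -> acc=10865 shift=14 [end]
Varint 2: bytes[1:3] = F1 54 -> value 10865 (2 byte(s))
  byte[3]=0xB5 cont=1 payload=0x35=53: acc |= 53<<0 -> acc=53 shift=7
  byte[4]=0xCB cont=1 payload=0x4B=75: acc |= 75<<7 -> acc=9653 shift=14
  byte[5]=0x52 cont=0 payload=0x52=82: acc |= 82<<14 -> acc=1353141 shift=21 [end]
Varint 3: bytes[3:6] = B5 CB 52 -> value 1353141 (3 byte(s))
  byte[6]=0xF6 cont=1 payload=0x76=118: acc |= 118<<0 -> acc=118 shift=7
  byte[7]=0x85 cont=1 payload=0x05=5: acc |= 5<<7 -> acc=758 shift=14
  byte[8]=0x6E cont=0 payload=0x6E=110: acc |= 110<<14 -> acc=1802998 shift=21 [end]
Varint 4: bytes[6:9] = F6 85 6E -> value 1802998 (3 byte(s))
  byte[9]=0xF6 cont=1 payload=0x76=118: acc |= 118<<0 -> acc=118 shift=7
  byte[10]=0xDF cont=1 payload=0x5F=95: acc |= 95<<7 -> acc=12278 shift=14
  byte[11]=0x66 cont=0 payload=0x66=102: acc |= 102<<14 -> acc=1683446 shift=21 [end]
Varint 5: bytes[9:12] = F6 DF 66 -> value 1683446 (3 byte(s))
  byte[12]=0x83 cont=1 payload=0x03=3: acc |= 3<<0 -> acc=3 shift=7
  byte[13]=0x3A cont=0 payload=0x3A=58: acc |= 58<<7 -> acc=7427 shift=14 [end]
Varint 6: bytes[12:14] = 83 3A -> value 7427 (2 byte(s))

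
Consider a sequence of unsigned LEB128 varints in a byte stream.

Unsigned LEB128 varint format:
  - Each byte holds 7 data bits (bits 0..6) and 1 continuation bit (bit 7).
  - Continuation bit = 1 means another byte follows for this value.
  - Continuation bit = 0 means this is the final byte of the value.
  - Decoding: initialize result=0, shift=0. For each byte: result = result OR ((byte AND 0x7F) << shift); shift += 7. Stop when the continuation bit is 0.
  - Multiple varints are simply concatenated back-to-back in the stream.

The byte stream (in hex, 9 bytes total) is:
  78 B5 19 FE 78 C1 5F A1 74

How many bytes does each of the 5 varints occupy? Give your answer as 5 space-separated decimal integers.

  byte[0]=0x78 cont=0 payload=0x78=120: acc |= 120<<0 -> acc=120 shift=7 [end]
Varint 1: bytes[0:1] = 78 -> value 120 (1 byte(s))
  byte[1]=0xB5 cont=1 payload=0x35=53: acc |= 53<<0 -> acc=53 shift=7
  byte[2]=0x19 cont=0 payload=0x19=25: acc |= 25<<7 -> acc=3253 shift=14 [end]
Varint 2: bytes[1:3] = B5 19 -> value 3253 (2 byte(s))
  byte[3]=0xFE cont=1 payload=0x7E=126: acc |= 126<<0 -> acc=126 shift=7
  byte[4]=0x78 cont=0 payload=0x78=120: acc |= 120<<7 -> acc=15486 shift=14 [end]
Varint 3: bytes[3:5] = FE 78 -> value 15486 (2 byte(s))
  byte[5]=0xC1 cont=1 payload=0x41=65: acc |= 65<<0 -> acc=65 shift=7
  byte[6]=0x5F cont=0 payload=0x5F=95: acc |= 95<<7 -> acc=12225 shift=14 [end]
Varint 4: bytes[5:7] = C1 5F -> value 12225 (2 byte(s))
  byte[7]=0xA1 cont=1 payload=0x21=33: acc |= 33<<0 -> acc=33 shift=7
  byte[8]=0x74 cont=0 payload=0x74=116: acc |= 116<<7 -> acc=14881 shift=14 [end]
Varint 5: bytes[7:9] = A1 74 -> value 14881 (2 byte(s))

Answer: 1 2 2 2 2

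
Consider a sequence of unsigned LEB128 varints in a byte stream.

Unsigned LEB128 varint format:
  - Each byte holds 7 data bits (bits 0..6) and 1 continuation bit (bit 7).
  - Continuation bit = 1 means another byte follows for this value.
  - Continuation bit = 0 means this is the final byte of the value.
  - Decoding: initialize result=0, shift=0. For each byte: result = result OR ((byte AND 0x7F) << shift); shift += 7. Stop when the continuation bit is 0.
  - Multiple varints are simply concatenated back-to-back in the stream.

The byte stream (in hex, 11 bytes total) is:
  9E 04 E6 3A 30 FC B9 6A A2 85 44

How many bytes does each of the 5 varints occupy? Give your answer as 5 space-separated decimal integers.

  byte[0]=0x9E cont=1 payload=0x1E=30: acc |= 30<<0 -> acc=30 shift=7
  byte[1]=0x04 cont=0 payload=0x04=4: acc |= 4<<7 -> acc=542 shift=14 [end]
Varint 1: bytes[0:2] = 9E 04 -> value 542 (2 byte(s))
  byte[2]=0xE6 cont=1 payload=0x66=102: acc |= 102<<0 -> acc=102 shift=7
  byte[3]=0x3A cont=0 payload=0x3A=58: acc |= 58<<7 -> acc=7526 shift=14 [end]
Varint 2: bytes[2:4] = E6 3A -> value 7526 (2 byte(s))
  byte[4]=0x30 cont=0 payload=0x30=48: acc |= 48<<0 -> acc=48 shift=7 [end]
Varint 3: bytes[4:5] = 30 -> value 48 (1 byte(s))
  byte[5]=0xFC cont=1 payload=0x7C=124: acc |= 124<<0 -> acc=124 shift=7
  byte[6]=0xB9 cont=1 payload=0x39=57: acc |= 57<<7 -> acc=7420 shift=14
  byte[7]=0x6A cont=0 payload=0x6A=106: acc |= 106<<14 -> acc=1744124 shift=21 [end]
Varint 4: bytes[5:8] = FC B9 6A -> value 1744124 (3 byte(s))
  byte[8]=0xA2 cont=1 payload=0x22=34: acc |= 34<<0 -> acc=34 shift=7
  byte[9]=0x85 cont=1 payload=0x05=5: acc |= 5<<7 -> acc=674 shift=14
  byte[10]=0x44 cont=0 payload=0x44=68: acc |= 68<<14 -> acc=1114786 shift=21 [end]
Varint 5: bytes[8:11] = A2 85 44 -> value 1114786 (3 byte(s))

Answer: 2 2 1 3 3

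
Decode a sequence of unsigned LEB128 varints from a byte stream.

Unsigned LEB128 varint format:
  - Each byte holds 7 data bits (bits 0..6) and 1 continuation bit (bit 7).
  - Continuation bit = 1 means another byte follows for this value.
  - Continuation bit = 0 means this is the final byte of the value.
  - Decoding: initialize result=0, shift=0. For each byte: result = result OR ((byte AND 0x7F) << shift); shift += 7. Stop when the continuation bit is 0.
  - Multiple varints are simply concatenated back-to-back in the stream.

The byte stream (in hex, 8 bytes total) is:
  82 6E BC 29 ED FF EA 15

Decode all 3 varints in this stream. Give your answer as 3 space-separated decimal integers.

  byte[0]=0x82 cont=1 payload=0x02=2: acc |= 2<<0 -> acc=2 shift=7
  byte[1]=0x6E cont=0 payload=0x6E=110: acc |= 110<<7 -> acc=14082 shift=14 [end]
Varint 1: bytes[0:2] = 82 6E -> value 14082 (2 byte(s))
  byte[2]=0xBC cont=1 payload=0x3C=60: acc |= 60<<0 -> acc=60 shift=7
  byte[3]=0x29 cont=0 payload=0x29=41: acc |= 41<<7 -> acc=5308 shift=14 [end]
Varint 2: bytes[2:4] = BC 29 -> value 5308 (2 byte(s))
  byte[4]=0xED cont=1 payload=0x6D=109: acc |= 109<<0 -> acc=109 shift=7
  byte[5]=0xFF cont=1 payload=0x7F=127: acc |= 127<<7 -> acc=16365 shift=14
  byte[6]=0xEA cont=1 payload=0x6A=106: acc |= 106<<14 -> acc=1753069 shift=21
  byte[7]=0x15 cont=0 payload=0x15=21: acc |= 21<<21 -> acc=45793261 shift=28 [end]
Varint 3: bytes[4:8] = ED FF EA 15 -> value 45793261 (4 byte(s))

Answer: 14082 5308 45793261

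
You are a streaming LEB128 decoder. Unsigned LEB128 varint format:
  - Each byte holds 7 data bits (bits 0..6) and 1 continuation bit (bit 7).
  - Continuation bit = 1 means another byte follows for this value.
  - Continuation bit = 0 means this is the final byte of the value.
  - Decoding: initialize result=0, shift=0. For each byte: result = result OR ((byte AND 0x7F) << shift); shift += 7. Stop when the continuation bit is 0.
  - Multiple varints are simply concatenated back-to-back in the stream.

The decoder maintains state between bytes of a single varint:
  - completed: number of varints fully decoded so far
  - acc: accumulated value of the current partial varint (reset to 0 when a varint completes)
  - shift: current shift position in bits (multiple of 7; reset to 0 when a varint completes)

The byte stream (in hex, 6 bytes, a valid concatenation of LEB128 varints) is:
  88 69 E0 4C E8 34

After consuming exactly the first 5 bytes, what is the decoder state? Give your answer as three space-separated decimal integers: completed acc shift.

byte[0]=0x88 cont=1 payload=0x08: acc |= 8<<0 -> completed=0 acc=8 shift=7
byte[1]=0x69 cont=0 payload=0x69: varint #1 complete (value=13448); reset -> completed=1 acc=0 shift=0
byte[2]=0xE0 cont=1 payload=0x60: acc |= 96<<0 -> completed=1 acc=96 shift=7
byte[3]=0x4C cont=0 payload=0x4C: varint #2 complete (value=9824); reset -> completed=2 acc=0 shift=0
byte[4]=0xE8 cont=1 payload=0x68: acc |= 104<<0 -> completed=2 acc=104 shift=7

Answer: 2 104 7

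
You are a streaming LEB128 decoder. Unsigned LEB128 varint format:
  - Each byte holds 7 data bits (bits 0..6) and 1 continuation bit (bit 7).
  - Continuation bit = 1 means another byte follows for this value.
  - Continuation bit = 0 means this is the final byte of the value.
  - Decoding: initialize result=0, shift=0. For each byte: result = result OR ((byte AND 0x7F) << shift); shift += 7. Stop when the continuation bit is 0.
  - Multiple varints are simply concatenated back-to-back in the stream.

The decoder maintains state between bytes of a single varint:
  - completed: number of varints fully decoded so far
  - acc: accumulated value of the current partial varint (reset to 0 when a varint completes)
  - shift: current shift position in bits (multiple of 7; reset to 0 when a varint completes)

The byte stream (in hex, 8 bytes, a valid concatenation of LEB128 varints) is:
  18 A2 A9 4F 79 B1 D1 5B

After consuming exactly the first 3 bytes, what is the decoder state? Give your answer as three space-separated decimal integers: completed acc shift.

byte[0]=0x18 cont=0 payload=0x18: varint #1 complete (value=24); reset -> completed=1 acc=0 shift=0
byte[1]=0xA2 cont=1 payload=0x22: acc |= 34<<0 -> completed=1 acc=34 shift=7
byte[2]=0xA9 cont=1 payload=0x29: acc |= 41<<7 -> completed=1 acc=5282 shift=14

Answer: 1 5282 14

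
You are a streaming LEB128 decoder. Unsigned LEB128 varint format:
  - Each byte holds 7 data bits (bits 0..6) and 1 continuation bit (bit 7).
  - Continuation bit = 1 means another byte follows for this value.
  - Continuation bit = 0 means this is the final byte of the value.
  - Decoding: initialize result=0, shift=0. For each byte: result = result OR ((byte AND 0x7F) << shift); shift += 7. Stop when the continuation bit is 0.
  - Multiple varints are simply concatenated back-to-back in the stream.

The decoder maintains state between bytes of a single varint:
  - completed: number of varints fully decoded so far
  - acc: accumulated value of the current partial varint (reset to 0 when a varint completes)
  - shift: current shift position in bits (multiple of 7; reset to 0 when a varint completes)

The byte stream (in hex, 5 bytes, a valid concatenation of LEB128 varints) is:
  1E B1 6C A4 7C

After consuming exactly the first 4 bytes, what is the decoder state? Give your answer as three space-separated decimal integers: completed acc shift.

byte[0]=0x1E cont=0 payload=0x1E: varint #1 complete (value=30); reset -> completed=1 acc=0 shift=0
byte[1]=0xB1 cont=1 payload=0x31: acc |= 49<<0 -> completed=1 acc=49 shift=7
byte[2]=0x6C cont=0 payload=0x6C: varint #2 complete (value=13873); reset -> completed=2 acc=0 shift=0
byte[3]=0xA4 cont=1 payload=0x24: acc |= 36<<0 -> completed=2 acc=36 shift=7

Answer: 2 36 7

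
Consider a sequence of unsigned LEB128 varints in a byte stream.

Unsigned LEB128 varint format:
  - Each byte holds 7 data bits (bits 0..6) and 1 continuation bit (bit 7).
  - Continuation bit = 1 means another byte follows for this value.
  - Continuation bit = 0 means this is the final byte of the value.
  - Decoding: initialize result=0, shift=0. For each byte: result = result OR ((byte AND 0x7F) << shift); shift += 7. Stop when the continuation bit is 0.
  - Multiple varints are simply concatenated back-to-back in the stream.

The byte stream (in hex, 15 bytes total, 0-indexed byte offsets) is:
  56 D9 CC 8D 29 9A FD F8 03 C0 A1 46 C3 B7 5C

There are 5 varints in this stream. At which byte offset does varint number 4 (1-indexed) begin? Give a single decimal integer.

Answer: 9

Derivation:
  byte[0]=0x56 cont=0 payload=0x56=86: acc |= 86<<0 -> acc=86 shift=7 [end]
Varint 1: bytes[0:1] = 56 -> value 86 (1 byte(s))
  byte[1]=0xD9 cont=1 payload=0x59=89: acc |= 89<<0 -> acc=89 shift=7
  byte[2]=0xCC cont=1 payload=0x4C=76: acc |= 76<<7 -> acc=9817 shift=14
  byte[3]=0x8D cont=1 payload=0x0D=13: acc |= 13<<14 -> acc=222809 shift=21
  byte[4]=0x29 cont=0 payload=0x29=41: acc |= 41<<21 -> acc=86206041 shift=28 [end]
Varint 2: bytes[1:5] = D9 CC 8D 29 -> value 86206041 (4 byte(s))
  byte[5]=0x9A cont=1 payload=0x1A=26: acc |= 26<<0 -> acc=26 shift=7
  byte[6]=0xFD cont=1 payload=0x7D=125: acc |= 125<<7 -> acc=16026 shift=14
  byte[7]=0xF8 cont=1 payload=0x78=120: acc |= 120<<14 -> acc=1982106 shift=21
  byte[8]=0x03 cont=0 payload=0x03=3: acc |= 3<<21 -> acc=8273562 shift=28 [end]
Varint 3: bytes[5:9] = 9A FD F8 03 -> value 8273562 (4 byte(s))
  byte[9]=0xC0 cont=1 payload=0x40=64: acc |= 64<<0 -> acc=64 shift=7
  byte[10]=0xA1 cont=1 payload=0x21=33: acc |= 33<<7 -> acc=4288 shift=14
  byte[11]=0x46 cont=0 payload=0x46=70: acc |= 70<<14 -> acc=1151168 shift=21 [end]
Varint 4: bytes[9:12] = C0 A1 46 -> value 1151168 (3 byte(s))
  byte[12]=0xC3 cont=1 payload=0x43=67: acc |= 67<<0 -> acc=67 shift=7
  byte[13]=0xB7 cont=1 payload=0x37=55: acc |= 55<<7 -> acc=7107 shift=14
  byte[14]=0x5C cont=0 payload=0x5C=92: acc |= 92<<14 -> acc=1514435 shift=21 [end]
Varint 5: bytes[12:15] = C3 B7 5C -> value 1514435 (3 byte(s))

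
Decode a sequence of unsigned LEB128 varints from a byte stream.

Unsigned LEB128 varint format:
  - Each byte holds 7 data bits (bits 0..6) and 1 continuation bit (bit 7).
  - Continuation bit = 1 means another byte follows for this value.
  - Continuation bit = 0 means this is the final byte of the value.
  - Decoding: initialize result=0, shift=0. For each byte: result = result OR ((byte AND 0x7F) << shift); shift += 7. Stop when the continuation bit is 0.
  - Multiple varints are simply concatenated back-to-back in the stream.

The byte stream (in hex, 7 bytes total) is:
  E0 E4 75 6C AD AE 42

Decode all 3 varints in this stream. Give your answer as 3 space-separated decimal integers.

Answer: 1929824 108 1087277

Derivation:
  byte[0]=0xE0 cont=1 payload=0x60=96: acc |= 96<<0 -> acc=96 shift=7
  byte[1]=0xE4 cont=1 payload=0x64=100: acc |= 100<<7 -> acc=12896 shift=14
  byte[2]=0x75 cont=0 payload=0x75=117: acc |= 117<<14 -> acc=1929824 shift=21 [end]
Varint 1: bytes[0:3] = E0 E4 75 -> value 1929824 (3 byte(s))
  byte[3]=0x6C cont=0 payload=0x6C=108: acc |= 108<<0 -> acc=108 shift=7 [end]
Varint 2: bytes[3:4] = 6C -> value 108 (1 byte(s))
  byte[4]=0xAD cont=1 payload=0x2D=45: acc |= 45<<0 -> acc=45 shift=7
  byte[5]=0xAE cont=1 payload=0x2E=46: acc |= 46<<7 -> acc=5933 shift=14
  byte[6]=0x42 cont=0 payload=0x42=66: acc |= 66<<14 -> acc=1087277 shift=21 [end]
Varint 3: bytes[4:7] = AD AE 42 -> value 1087277 (3 byte(s))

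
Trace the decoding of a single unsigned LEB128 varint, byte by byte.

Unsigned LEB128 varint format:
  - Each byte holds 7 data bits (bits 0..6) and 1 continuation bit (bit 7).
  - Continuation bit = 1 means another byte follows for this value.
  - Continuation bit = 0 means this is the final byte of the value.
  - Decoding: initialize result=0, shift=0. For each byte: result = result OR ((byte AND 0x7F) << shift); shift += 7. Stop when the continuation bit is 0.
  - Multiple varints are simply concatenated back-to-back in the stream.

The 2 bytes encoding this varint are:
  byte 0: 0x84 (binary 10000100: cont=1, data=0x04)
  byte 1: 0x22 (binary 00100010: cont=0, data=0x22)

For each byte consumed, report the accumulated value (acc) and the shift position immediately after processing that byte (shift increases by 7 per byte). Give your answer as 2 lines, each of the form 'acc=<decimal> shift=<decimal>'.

Answer: acc=4 shift=7
acc=4356 shift=14

Derivation:
byte 0=0x84: payload=0x04=4, contrib = 4<<0 = 4; acc -> 4, shift -> 7
byte 1=0x22: payload=0x22=34, contrib = 34<<7 = 4352; acc -> 4356, shift -> 14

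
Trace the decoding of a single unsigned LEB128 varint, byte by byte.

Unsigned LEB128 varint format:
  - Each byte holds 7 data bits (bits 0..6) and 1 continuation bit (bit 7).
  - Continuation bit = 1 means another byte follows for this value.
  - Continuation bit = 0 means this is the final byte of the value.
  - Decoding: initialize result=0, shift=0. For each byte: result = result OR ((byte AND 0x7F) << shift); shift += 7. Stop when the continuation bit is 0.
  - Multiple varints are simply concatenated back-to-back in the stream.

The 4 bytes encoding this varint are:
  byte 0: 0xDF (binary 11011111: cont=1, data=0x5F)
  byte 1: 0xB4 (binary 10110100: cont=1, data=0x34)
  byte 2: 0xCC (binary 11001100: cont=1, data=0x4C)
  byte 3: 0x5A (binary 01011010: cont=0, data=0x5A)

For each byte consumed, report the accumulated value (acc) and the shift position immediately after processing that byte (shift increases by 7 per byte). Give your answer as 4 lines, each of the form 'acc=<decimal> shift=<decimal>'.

byte 0=0xDF: payload=0x5F=95, contrib = 95<<0 = 95; acc -> 95, shift -> 7
byte 1=0xB4: payload=0x34=52, contrib = 52<<7 = 6656; acc -> 6751, shift -> 14
byte 2=0xCC: payload=0x4C=76, contrib = 76<<14 = 1245184; acc -> 1251935, shift -> 21
byte 3=0x5A: payload=0x5A=90, contrib = 90<<21 = 188743680; acc -> 189995615, shift -> 28

Answer: acc=95 shift=7
acc=6751 shift=14
acc=1251935 shift=21
acc=189995615 shift=28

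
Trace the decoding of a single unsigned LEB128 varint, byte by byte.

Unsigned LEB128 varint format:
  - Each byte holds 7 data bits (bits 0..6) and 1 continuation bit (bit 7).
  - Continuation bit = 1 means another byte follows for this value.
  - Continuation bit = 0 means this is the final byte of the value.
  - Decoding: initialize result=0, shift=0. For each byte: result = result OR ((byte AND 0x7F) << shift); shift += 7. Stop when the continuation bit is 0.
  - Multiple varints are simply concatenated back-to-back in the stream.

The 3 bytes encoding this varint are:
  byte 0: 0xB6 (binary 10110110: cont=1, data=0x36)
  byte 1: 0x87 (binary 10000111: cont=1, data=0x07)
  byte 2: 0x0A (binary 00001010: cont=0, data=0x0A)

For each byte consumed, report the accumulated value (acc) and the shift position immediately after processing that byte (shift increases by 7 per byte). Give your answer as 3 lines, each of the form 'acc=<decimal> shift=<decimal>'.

Answer: acc=54 shift=7
acc=950 shift=14
acc=164790 shift=21

Derivation:
byte 0=0xB6: payload=0x36=54, contrib = 54<<0 = 54; acc -> 54, shift -> 7
byte 1=0x87: payload=0x07=7, contrib = 7<<7 = 896; acc -> 950, shift -> 14
byte 2=0x0A: payload=0x0A=10, contrib = 10<<14 = 163840; acc -> 164790, shift -> 21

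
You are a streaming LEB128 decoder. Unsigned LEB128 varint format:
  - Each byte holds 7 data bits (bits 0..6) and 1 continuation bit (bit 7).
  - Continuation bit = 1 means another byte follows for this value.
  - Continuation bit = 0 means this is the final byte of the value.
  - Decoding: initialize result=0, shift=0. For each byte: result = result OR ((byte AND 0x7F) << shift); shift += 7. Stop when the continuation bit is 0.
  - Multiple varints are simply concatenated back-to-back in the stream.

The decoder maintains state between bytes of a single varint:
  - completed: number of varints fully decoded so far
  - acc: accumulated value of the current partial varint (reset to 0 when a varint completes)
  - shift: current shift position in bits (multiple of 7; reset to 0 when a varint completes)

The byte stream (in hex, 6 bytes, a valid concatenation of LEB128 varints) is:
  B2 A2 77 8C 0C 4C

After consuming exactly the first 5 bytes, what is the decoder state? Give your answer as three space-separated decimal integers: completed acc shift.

byte[0]=0xB2 cont=1 payload=0x32: acc |= 50<<0 -> completed=0 acc=50 shift=7
byte[1]=0xA2 cont=1 payload=0x22: acc |= 34<<7 -> completed=0 acc=4402 shift=14
byte[2]=0x77 cont=0 payload=0x77: varint #1 complete (value=1954098); reset -> completed=1 acc=0 shift=0
byte[3]=0x8C cont=1 payload=0x0C: acc |= 12<<0 -> completed=1 acc=12 shift=7
byte[4]=0x0C cont=0 payload=0x0C: varint #2 complete (value=1548); reset -> completed=2 acc=0 shift=0

Answer: 2 0 0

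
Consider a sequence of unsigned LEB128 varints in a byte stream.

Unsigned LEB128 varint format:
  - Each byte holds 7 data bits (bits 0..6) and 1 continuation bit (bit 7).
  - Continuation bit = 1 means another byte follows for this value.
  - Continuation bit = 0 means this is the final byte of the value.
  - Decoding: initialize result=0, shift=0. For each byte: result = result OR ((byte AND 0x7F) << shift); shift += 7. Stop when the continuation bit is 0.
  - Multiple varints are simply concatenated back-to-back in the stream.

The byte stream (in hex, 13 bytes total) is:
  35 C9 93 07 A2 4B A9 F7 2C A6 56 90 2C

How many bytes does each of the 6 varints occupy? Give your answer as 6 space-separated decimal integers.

Answer: 1 3 2 3 2 2

Derivation:
  byte[0]=0x35 cont=0 payload=0x35=53: acc |= 53<<0 -> acc=53 shift=7 [end]
Varint 1: bytes[0:1] = 35 -> value 53 (1 byte(s))
  byte[1]=0xC9 cont=1 payload=0x49=73: acc |= 73<<0 -> acc=73 shift=7
  byte[2]=0x93 cont=1 payload=0x13=19: acc |= 19<<7 -> acc=2505 shift=14
  byte[3]=0x07 cont=0 payload=0x07=7: acc |= 7<<14 -> acc=117193 shift=21 [end]
Varint 2: bytes[1:4] = C9 93 07 -> value 117193 (3 byte(s))
  byte[4]=0xA2 cont=1 payload=0x22=34: acc |= 34<<0 -> acc=34 shift=7
  byte[5]=0x4B cont=0 payload=0x4B=75: acc |= 75<<7 -> acc=9634 shift=14 [end]
Varint 3: bytes[4:6] = A2 4B -> value 9634 (2 byte(s))
  byte[6]=0xA9 cont=1 payload=0x29=41: acc |= 41<<0 -> acc=41 shift=7
  byte[7]=0xF7 cont=1 payload=0x77=119: acc |= 119<<7 -> acc=15273 shift=14
  byte[8]=0x2C cont=0 payload=0x2C=44: acc |= 44<<14 -> acc=736169 shift=21 [end]
Varint 4: bytes[6:9] = A9 F7 2C -> value 736169 (3 byte(s))
  byte[9]=0xA6 cont=1 payload=0x26=38: acc |= 38<<0 -> acc=38 shift=7
  byte[10]=0x56 cont=0 payload=0x56=86: acc |= 86<<7 -> acc=11046 shift=14 [end]
Varint 5: bytes[9:11] = A6 56 -> value 11046 (2 byte(s))
  byte[11]=0x90 cont=1 payload=0x10=16: acc |= 16<<0 -> acc=16 shift=7
  byte[12]=0x2C cont=0 payload=0x2C=44: acc |= 44<<7 -> acc=5648 shift=14 [end]
Varint 6: bytes[11:13] = 90 2C -> value 5648 (2 byte(s))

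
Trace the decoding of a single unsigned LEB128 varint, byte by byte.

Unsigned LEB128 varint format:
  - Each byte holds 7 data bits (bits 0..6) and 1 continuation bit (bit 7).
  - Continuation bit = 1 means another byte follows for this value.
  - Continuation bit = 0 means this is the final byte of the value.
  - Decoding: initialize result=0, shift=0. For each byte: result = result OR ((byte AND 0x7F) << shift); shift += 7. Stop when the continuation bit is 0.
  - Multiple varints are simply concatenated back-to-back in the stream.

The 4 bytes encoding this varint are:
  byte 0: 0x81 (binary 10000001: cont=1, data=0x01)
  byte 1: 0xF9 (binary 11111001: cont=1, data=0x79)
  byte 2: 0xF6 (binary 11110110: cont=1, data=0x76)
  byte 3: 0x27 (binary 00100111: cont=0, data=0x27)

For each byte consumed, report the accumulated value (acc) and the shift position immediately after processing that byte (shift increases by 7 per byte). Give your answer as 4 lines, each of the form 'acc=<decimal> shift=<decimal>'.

byte 0=0x81: payload=0x01=1, contrib = 1<<0 = 1; acc -> 1, shift -> 7
byte 1=0xF9: payload=0x79=121, contrib = 121<<7 = 15488; acc -> 15489, shift -> 14
byte 2=0xF6: payload=0x76=118, contrib = 118<<14 = 1933312; acc -> 1948801, shift -> 21
byte 3=0x27: payload=0x27=39, contrib = 39<<21 = 81788928; acc -> 83737729, shift -> 28

Answer: acc=1 shift=7
acc=15489 shift=14
acc=1948801 shift=21
acc=83737729 shift=28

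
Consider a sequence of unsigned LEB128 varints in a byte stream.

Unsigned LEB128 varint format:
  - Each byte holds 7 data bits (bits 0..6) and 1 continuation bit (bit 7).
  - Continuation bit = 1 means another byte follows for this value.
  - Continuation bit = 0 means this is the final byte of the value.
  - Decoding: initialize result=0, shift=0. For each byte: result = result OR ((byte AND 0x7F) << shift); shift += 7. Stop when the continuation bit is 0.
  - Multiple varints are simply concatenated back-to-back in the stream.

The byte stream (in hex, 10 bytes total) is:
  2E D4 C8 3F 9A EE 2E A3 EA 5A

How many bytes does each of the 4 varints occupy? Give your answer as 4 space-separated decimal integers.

  byte[0]=0x2E cont=0 payload=0x2E=46: acc |= 46<<0 -> acc=46 shift=7 [end]
Varint 1: bytes[0:1] = 2E -> value 46 (1 byte(s))
  byte[1]=0xD4 cont=1 payload=0x54=84: acc |= 84<<0 -> acc=84 shift=7
  byte[2]=0xC8 cont=1 payload=0x48=72: acc |= 72<<7 -> acc=9300 shift=14
  byte[3]=0x3F cont=0 payload=0x3F=63: acc |= 63<<14 -> acc=1041492 shift=21 [end]
Varint 2: bytes[1:4] = D4 C8 3F -> value 1041492 (3 byte(s))
  byte[4]=0x9A cont=1 payload=0x1A=26: acc |= 26<<0 -> acc=26 shift=7
  byte[5]=0xEE cont=1 payload=0x6E=110: acc |= 110<<7 -> acc=14106 shift=14
  byte[6]=0x2E cont=0 payload=0x2E=46: acc |= 46<<14 -> acc=767770 shift=21 [end]
Varint 3: bytes[4:7] = 9A EE 2E -> value 767770 (3 byte(s))
  byte[7]=0xA3 cont=1 payload=0x23=35: acc |= 35<<0 -> acc=35 shift=7
  byte[8]=0xEA cont=1 payload=0x6A=106: acc |= 106<<7 -> acc=13603 shift=14
  byte[9]=0x5A cont=0 payload=0x5A=90: acc |= 90<<14 -> acc=1488163 shift=21 [end]
Varint 4: bytes[7:10] = A3 EA 5A -> value 1488163 (3 byte(s))

Answer: 1 3 3 3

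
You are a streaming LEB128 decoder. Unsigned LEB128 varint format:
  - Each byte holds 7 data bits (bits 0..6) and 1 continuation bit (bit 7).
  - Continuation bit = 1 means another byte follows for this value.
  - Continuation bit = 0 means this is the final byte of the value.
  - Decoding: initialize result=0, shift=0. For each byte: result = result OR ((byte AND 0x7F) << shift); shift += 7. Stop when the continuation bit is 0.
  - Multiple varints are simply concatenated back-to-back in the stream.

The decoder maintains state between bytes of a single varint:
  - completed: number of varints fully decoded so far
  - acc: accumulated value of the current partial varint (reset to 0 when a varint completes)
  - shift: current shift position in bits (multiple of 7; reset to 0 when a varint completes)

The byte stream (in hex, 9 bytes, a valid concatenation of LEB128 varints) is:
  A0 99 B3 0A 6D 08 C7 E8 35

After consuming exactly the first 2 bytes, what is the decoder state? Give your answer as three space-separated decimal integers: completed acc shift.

byte[0]=0xA0 cont=1 payload=0x20: acc |= 32<<0 -> completed=0 acc=32 shift=7
byte[1]=0x99 cont=1 payload=0x19: acc |= 25<<7 -> completed=0 acc=3232 shift=14

Answer: 0 3232 14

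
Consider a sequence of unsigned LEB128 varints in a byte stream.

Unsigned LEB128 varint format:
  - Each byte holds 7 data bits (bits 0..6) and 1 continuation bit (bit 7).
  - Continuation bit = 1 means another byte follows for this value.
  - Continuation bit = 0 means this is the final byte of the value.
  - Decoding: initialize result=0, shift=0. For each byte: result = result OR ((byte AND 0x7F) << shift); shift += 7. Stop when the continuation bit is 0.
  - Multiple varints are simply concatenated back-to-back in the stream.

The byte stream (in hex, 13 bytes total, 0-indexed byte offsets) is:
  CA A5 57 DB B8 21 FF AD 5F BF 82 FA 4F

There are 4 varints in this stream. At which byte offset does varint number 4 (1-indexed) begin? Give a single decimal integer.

  byte[0]=0xCA cont=1 payload=0x4A=74: acc |= 74<<0 -> acc=74 shift=7
  byte[1]=0xA5 cont=1 payload=0x25=37: acc |= 37<<7 -> acc=4810 shift=14
  byte[2]=0x57 cont=0 payload=0x57=87: acc |= 87<<14 -> acc=1430218 shift=21 [end]
Varint 1: bytes[0:3] = CA A5 57 -> value 1430218 (3 byte(s))
  byte[3]=0xDB cont=1 payload=0x5B=91: acc |= 91<<0 -> acc=91 shift=7
  byte[4]=0xB8 cont=1 payload=0x38=56: acc |= 56<<7 -> acc=7259 shift=14
  byte[5]=0x21 cont=0 payload=0x21=33: acc |= 33<<14 -> acc=547931 shift=21 [end]
Varint 2: bytes[3:6] = DB B8 21 -> value 547931 (3 byte(s))
  byte[6]=0xFF cont=1 payload=0x7F=127: acc |= 127<<0 -> acc=127 shift=7
  byte[7]=0xAD cont=1 payload=0x2D=45: acc |= 45<<7 -> acc=5887 shift=14
  byte[8]=0x5F cont=0 payload=0x5F=95: acc |= 95<<14 -> acc=1562367 shift=21 [end]
Varint 3: bytes[6:9] = FF AD 5F -> value 1562367 (3 byte(s))
  byte[9]=0xBF cont=1 payload=0x3F=63: acc |= 63<<0 -> acc=63 shift=7
  byte[10]=0x82 cont=1 payload=0x02=2: acc |= 2<<7 -> acc=319 shift=14
  byte[11]=0xFA cont=1 payload=0x7A=122: acc |= 122<<14 -> acc=1999167 shift=21
  byte[12]=0x4F cont=0 payload=0x4F=79: acc |= 79<<21 -> acc=167674175 shift=28 [end]
Varint 4: bytes[9:13] = BF 82 FA 4F -> value 167674175 (4 byte(s))

Answer: 9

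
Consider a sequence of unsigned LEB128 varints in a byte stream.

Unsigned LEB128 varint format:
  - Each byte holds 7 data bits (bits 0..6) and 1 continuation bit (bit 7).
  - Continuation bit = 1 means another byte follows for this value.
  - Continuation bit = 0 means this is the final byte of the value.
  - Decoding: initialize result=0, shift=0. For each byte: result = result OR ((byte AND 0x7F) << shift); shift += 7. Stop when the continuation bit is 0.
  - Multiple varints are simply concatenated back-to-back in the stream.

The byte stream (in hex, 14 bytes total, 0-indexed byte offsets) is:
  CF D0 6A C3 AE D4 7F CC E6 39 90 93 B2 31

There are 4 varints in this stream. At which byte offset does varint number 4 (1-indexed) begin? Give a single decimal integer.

Answer: 10

Derivation:
  byte[0]=0xCF cont=1 payload=0x4F=79: acc |= 79<<0 -> acc=79 shift=7
  byte[1]=0xD0 cont=1 payload=0x50=80: acc |= 80<<7 -> acc=10319 shift=14
  byte[2]=0x6A cont=0 payload=0x6A=106: acc |= 106<<14 -> acc=1747023 shift=21 [end]
Varint 1: bytes[0:3] = CF D0 6A -> value 1747023 (3 byte(s))
  byte[3]=0xC3 cont=1 payload=0x43=67: acc |= 67<<0 -> acc=67 shift=7
  byte[4]=0xAE cont=1 payload=0x2E=46: acc |= 46<<7 -> acc=5955 shift=14
  byte[5]=0xD4 cont=1 payload=0x54=84: acc |= 84<<14 -> acc=1382211 shift=21
  byte[6]=0x7F cont=0 payload=0x7F=127: acc |= 127<<21 -> acc=267720515 shift=28 [end]
Varint 2: bytes[3:7] = C3 AE D4 7F -> value 267720515 (4 byte(s))
  byte[7]=0xCC cont=1 payload=0x4C=76: acc |= 76<<0 -> acc=76 shift=7
  byte[8]=0xE6 cont=1 payload=0x66=102: acc |= 102<<7 -> acc=13132 shift=14
  byte[9]=0x39 cont=0 payload=0x39=57: acc |= 57<<14 -> acc=947020 shift=21 [end]
Varint 3: bytes[7:10] = CC E6 39 -> value 947020 (3 byte(s))
  byte[10]=0x90 cont=1 payload=0x10=16: acc |= 16<<0 -> acc=16 shift=7
  byte[11]=0x93 cont=1 payload=0x13=19: acc |= 19<<7 -> acc=2448 shift=14
  byte[12]=0xB2 cont=1 payload=0x32=50: acc |= 50<<14 -> acc=821648 shift=21
  byte[13]=0x31 cont=0 payload=0x31=49: acc |= 49<<21 -> acc=103582096 shift=28 [end]
Varint 4: bytes[10:14] = 90 93 B2 31 -> value 103582096 (4 byte(s))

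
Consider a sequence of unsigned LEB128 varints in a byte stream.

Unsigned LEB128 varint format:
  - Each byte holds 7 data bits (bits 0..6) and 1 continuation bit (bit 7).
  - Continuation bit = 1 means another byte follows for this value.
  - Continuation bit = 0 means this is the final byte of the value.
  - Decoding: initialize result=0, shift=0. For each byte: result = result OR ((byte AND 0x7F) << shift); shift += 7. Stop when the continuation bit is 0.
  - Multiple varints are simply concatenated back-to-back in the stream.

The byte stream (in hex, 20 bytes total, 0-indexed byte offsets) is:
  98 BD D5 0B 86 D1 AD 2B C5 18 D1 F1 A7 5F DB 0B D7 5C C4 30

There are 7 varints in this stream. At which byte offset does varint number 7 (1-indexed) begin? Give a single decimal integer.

Answer: 18

Derivation:
  byte[0]=0x98 cont=1 payload=0x18=24: acc |= 24<<0 -> acc=24 shift=7
  byte[1]=0xBD cont=1 payload=0x3D=61: acc |= 61<<7 -> acc=7832 shift=14
  byte[2]=0xD5 cont=1 payload=0x55=85: acc |= 85<<14 -> acc=1400472 shift=21
  byte[3]=0x0B cont=0 payload=0x0B=11: acc |= 11<<21 -> acc=24469144 shift=28 [end]
Varint 1: bytes[0:4] = 98 BD D5 0B -> value 24469144 (4 byte(s))
  byte[4]=0x86 cont=1 payload=0x06=6: acc |= 6<<0 -> acc=6 shift=7
  byte[5]=0xD1 cont=1 payload=0x51=81: acc |= 81<<7 -> acc=10374 shift=14
  byte[6]=0xAD cont=1 payload=0x2D=45: acc |= 45<<14 -> acc=747654 shift=21
  byte[7]=0x2B cont=0 payload=0x2B=43: acc |= 43<<21 -> acc=90925190 shift=28 [end]
Varint 2: bytes[4:8] = 86 D1 AD 2B -> value 90925190 (4 byte(s))
  byte[8]=0xC5 cont=1 payload=0x45=69: acc |= 69<<0 -> acc=69 shift=7
  byte[9]=0x18 cont=0 payload=0x18=24: acc |= 24<<7 -> acc=3141 shift=14 [end]
Varint 3: bytes[8:10] = C5 18 -> value 3141 (2 byte(s))
  byte[10]=0xD1 cont=1 payload=0x51=81: acc |= 81<<0 -> acc=81 shift=7
  byte[11]=0xF1 cont=1 payload=0x71=113: acc |= 113<<7 -> acc=14545 shift=14
  byte[12]=0xA7 cont=1 payload=0x27=39: acc |= 39<<14 -> acc=653521 shift=21
  byte[13]=0x5F cont=0 payload=0x5F=95: acc |= 95<<21 -> acc=199882961 shift=28 [end]
Varint 4: bytes[10:14] = D1 F1 A7 5F -> value 199882961 (4 byte(s))
  byte[14]=0xDB cont=1 payload=0x5B=91: acc |= 91<<0 -> acc=91 shift=7
  byte[15]=0x0B cont=0 payload=0x0B=11: acc |= 11<<7 -> acc=1499 shift=14 [end]
Varint 5: bytes[14:16] = DB 0B -> value 1499 (2 byte(s))
  byte[16]=0xD7 cont=1 payload=0x57=87: acc |= 87<<0 -> acc=87 shift=7
  byte[17]=0x5C cont=0 payload=0x5C=92: acc |= 92<<7 -> acc=11863 shift=14 [end]
Varint 6: bytes[16:18] = D7 5C -> value 11863 (2 byte(s))
  byte[18]=0xC4 cont=1 payload=0x44=68: acc |= 68<<0 -> acc=68 shift=7
  byte[19]=0x30 cont=0 payload=0x30=48: acc |= 48<<7 -> acc=6212 shift=14 [end]
Varint 7: bytes[18:20] = C4 30 -> value 6212 (2 byte(s))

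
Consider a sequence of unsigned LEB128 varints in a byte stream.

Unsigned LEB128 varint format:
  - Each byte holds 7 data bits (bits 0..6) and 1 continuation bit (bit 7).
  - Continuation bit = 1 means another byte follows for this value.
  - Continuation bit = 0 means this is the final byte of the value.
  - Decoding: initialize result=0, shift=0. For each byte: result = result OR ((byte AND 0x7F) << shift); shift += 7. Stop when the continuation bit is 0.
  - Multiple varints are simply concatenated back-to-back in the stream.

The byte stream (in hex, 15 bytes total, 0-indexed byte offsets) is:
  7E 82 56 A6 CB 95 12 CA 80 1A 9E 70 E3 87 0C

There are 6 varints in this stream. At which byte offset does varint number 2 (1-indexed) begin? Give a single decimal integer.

Answer: 1

Derivation:
  byte[0]=0x7E cont=0 payload=0x7E=126: acc |= 126<<0 -> acc=126 shift=7 [end]
Varint 1: bytes[0:1] = 7E -> value 126 (1 byte(s))
  byte[1]=0x82 cont=1 payload=0x02=2: acc |= 2<<0 -> acc=2 shift=7
  byte[2]=0x56 cont=0 payload=0x56=86: acc |= 86<<7 -> acc=11010 shift=14 [end]
Varint 2: bytes[1:3] = 82 56 -> value 11010 (2 byte(s))
  byte[3]=0xA6 cont=1 payload=0x26=38: acc |= 38<<0 -> acc=38 shift=7
  byte[4]=0xCB cont=1 payload=0x4B=75: acc |= 75<<7 -> acc=9638 shift=14
  byte[5]=0x95 cont=1 payload=0x15=21: acc |= 21<<14 -> acc=353702 shift=21
  byte[6]=0x12 cont=0 payload=0x12=18: acc |= 18<<21 -> acc=38102438 shift=28 [end]
Varint 3: bytes[3:7] = A6 CB 95 12 -> value 38102438 (4 byte(s))
  byte[7]=0xCA cont=1 payload=0x4A=74: acc |= 74<<0 -> acc=74 shift=7
  byte[8]=0x80 cont=1 payload=0x00=0: acc |= 0<<7 -> acc=74 shift=14
  byte[9]=0x1A cont=0 payload=0x1A=26: acc |= 26<<14 -> acc=426058 shift=21 [end]
Varint 4: bytes[7:10] = CA 80 1A -> value 426058 (3 byte(s))
  byte[10]=0x9E cont=1 payload=0x1E=30: acc |= 30<<0 -> acc=30 shift=7
  byte[11]=0x70 cont=0 payload=0x70=112: acc |= 112<<7 -> acc=14366 shift=14 [end]
Varint 5: bytes[10:12] = 9E 70 -> value 14366 (2 byte(s))
  byte[12]=0xE3 cont=1 payload=0x63=99: acc |= 99<<0 -> acc=99 shift=7
  byte[13]=0x87 cont=1 payload=0x07=7: acc |= 7<<7 -> acc=995 shift=14
  byte[14]=0x0C cont=0 payload=0x0C=12: acc |= 12<<14 -> acc=197603 shift=21 [end]
Varint 6: bytes[12:15] = E3 87 0C -> value 197603 (3 byte(s))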